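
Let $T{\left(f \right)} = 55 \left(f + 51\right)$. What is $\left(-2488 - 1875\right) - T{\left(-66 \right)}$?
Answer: $-3538$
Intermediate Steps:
$T{\left(f \right)} = 2805 + 55 f$ ($T{\left(f \right)} = 55 \left(51 + f\right) = 2805 + 55 f$)
$\left(-2488 - 1875\right) - T{\left(-66 \right)} = \left(-2488 - 1875\right) - \left(2805 + 55 \left(-66\right)\right) = \left(-2488 - 1875\right) - \left(2805 - 3630\right) = -4363 - -825 = -4363 + 825 = -3538$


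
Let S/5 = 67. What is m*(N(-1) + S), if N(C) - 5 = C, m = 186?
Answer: 63054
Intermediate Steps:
N(C) = 5 + C
S = 335 (S = 5*67 = 335)
m*(N(-1) + S) = 186*((5 - 1) + 335) = 186*(4 + 335) = 186*339 = 63054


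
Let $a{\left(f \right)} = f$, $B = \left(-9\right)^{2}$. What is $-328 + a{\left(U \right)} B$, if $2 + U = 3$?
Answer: $-247$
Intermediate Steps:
$U = 1$ ($U = -2 + 3 = 1$)
$B = 81$
$-328 + a{\left(U \right)} B = -328 + 1 \cdot 81 = -328 + 81 = -247$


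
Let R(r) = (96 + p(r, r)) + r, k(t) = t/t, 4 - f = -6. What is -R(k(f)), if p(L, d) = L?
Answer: -98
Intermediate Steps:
f = 10 (f = 4 - 1*(-6) = 4 + 6 = 10)
k(t) = 1
R(r) = 96 + 2*r (R(r) = (96 + r) + r = 96 + 2*r)
-R(k(f)) = -(96 + 2*1) = -(96 + 2) = -1*98 = -98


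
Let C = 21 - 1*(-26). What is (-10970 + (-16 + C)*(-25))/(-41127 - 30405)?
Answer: 1305/7948 ≈ 0.16419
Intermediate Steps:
C = 47 (C = 21 + 26 = 47)
(-10970 + (-16 + C)*(-25))/(-41127 - 30405) = (-10970 + (-16 + 47)*(-25))/(-41127 - 30405) = (-10970 + 31*(-25))/(-71532) = (-10970 - 775)*(-1/71532) = -11745*(-1/71532) = 1305/7948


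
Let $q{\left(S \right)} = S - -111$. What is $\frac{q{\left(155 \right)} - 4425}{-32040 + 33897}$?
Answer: $- \frac{4159}{1857} \approx -2.2396$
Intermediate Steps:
$q{\left(S \right)} = 111 + S$ ($q{\left(S \right)} = S + 111 = 111 + S$)
$\frac{q{\left(155 \right)} - 4425}{-32040 + 33897} = \frac{\left(111 + 155\right) - 4425}{-32040 + 33897} = \frac{266 - 4425}{1857} = \left(-4159\right) \frac{1}{1857} = - \frac{4159}{1857}$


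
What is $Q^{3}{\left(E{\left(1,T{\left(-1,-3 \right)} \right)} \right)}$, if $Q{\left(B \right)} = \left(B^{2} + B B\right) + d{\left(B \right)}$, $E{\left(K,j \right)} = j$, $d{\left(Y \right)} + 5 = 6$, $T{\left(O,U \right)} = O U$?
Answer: $6859$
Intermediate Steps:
$d{\left(Y \right)} = 1$ ($d{\left(Y \right)} = -5 + 6 = 1$)
$Q{\left(B \right)} = 1 + 2 B^{2}$ ($Q{\left(B \right)} = \left(B^{2} + B B\right) + 1 = \left(B^{2} + B^{2}\right) + 1 = 2 B^{2} + 1 = 1 + 2 B^{2}$)
$Q^{3}{\left(E{\left(1,T{\left(-1,-3 \right)} \right)} \right)} = \left(1 + 2 \left(\left(-1\right) \left(-3\right)\right)^{2}\right)^{3} = \left(1 + 2 \cdot 3^{2}\right)^{3} = \left(1 + 2 \cdot 9\right)^{3} = \left(1 + 18\right)^{3} = 19^{3} = 6859$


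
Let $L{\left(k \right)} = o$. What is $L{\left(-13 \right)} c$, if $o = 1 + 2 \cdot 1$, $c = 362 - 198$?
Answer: $492$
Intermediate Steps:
$c = 164$
$o = 3$ ($o = 1 + 2 = 3$)
$L{\left(k \right)} = 3$
$L{\left(-13 \right)} c = 3 \cdot 164 = 492$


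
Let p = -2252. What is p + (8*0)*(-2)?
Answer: -2252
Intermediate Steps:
p + (8*0)*(-2) = -2252 + (8*0)*(-2) = -2252 + 0*(-2) = -2252 + 0 = -2252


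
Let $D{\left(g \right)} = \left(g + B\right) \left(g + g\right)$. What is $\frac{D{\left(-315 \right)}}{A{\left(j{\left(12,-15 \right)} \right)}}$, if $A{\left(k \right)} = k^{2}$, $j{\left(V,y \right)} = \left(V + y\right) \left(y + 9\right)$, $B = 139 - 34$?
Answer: $\frac{1225}{3} \approx 408.33$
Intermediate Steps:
$B = 105$
$D{\left(g \right)} = 2 g \left(105 + g\right)$ ($D{\left(g \right)} = \left(g + 105\right) \left(g + g\right) = \left(105 + g\right) 2 g = 2 g \left(105 + g\right)$)
$j{\left(V,y \right)} = \left(9 + y\right) \left(V + y\right)$ ($j{\left(V,y \right)} = \left(V + y\right) \left(9 + y\right) = \left(9 + y\right) \left(V + y\right)$)
$\frac{D{\left(-315 \right)}}{A{\left(j{\left(12,-15 \right)} \right)}} = \frac{2 \left(-315\right) \left(105 - 315\right)}{\left(\left(-15\right)^{2} + 9 \cdot 12 + 9 \left(-15\right) + 12 \left(-15\right)\right)^{2}} = \frac{2 \left(-315\right) \left(-210\right)}{\left(225 + 108 - 135 - 180\right)^{2}} = \frac{132300}{18^{2}} = \frac{132300}{324} = 132300 \cdot \frac{1}{324} = \frac{1225}{3}$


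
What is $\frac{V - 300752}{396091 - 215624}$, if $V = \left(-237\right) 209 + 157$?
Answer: $- \frac{350128}{180467} \approx -1.9401$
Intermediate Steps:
$V = -49376$ ($V = -49533 + 157 = -49376$)
$\frac{V - 300752}{396091 - 215624} = \frac{-49376 - 300752}{396091 - 215624} = - \frac{350128}{180467}$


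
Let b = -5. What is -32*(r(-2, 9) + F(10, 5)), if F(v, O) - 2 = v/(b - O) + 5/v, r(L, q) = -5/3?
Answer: 16/3 ≈ 5.3333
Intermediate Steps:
r(L, q) = -5/3 (r(L, q) = -5*1/3 = -5/3)
F(v, O) = 2 + 5/v + v/(-5 - O) (F(v, O) = 2 + (v/(-5 - O) + 5/v) = 2 + (5/v + v/(-5 - O)) = 2 + 5/v + v/(-5 - O))
-32*(r(-2, 9) + F(10, 5)) = -32*(-5/3 + (25 - 1*10**2 + 5*5 + 10*10 + 2*5*10)/(10*(5 + 5))) = -32*(-5/3 + (1/10)*(25 - 1*100 + 25 + 100 + 100)/10) = -32*(-5/3 + (1/10)*(1/10)*(25 - 100 + 25 + 100 + 100)) = -32*(-5/3 + (1/10)*(1/10)*150) = -32*(-5/3 + 3/2) = -32*(-1/6) = 16/3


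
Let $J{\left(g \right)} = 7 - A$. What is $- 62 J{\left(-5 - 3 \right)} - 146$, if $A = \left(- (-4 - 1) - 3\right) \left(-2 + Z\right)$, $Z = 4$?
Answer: $-332$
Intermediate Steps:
$A = 4$ ($A = \left(- (-4 - 1) - 3\right) \left(-2 + 4\right) = \left(\left(-1\right) \left(-5\right) - 3\right) 2 = \left(5 - 3\right) 2 = 2 \cdot 2 = 4$)
$J{\left(g \right)} = 3$ ($J{\left(g \right)} = 7 - 4 = 3$)
$- 62 J{\left(-5 - 3 \right)} - 146 = \left(-62\right) 3 - 146 = -186 - 146 = -332$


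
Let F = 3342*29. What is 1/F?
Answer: 1/96918 ≈ 1.0318e-5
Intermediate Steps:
F = 96918
1/F = 1/96918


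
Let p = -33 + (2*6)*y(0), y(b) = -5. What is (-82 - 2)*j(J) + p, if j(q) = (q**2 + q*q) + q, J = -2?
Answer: -597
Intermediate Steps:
p = -93 (p = -33 + (2*6)*(-5) = -33 + 12*(-5) = -33 - 60 = -93)
j(q) = q + 2*q**2 (j(q) = (q**2 + q**2) + q = 2*q**2 + q = q + 2*q**2)
(-82 - 2)*j(J) + p = (-82 - 2)*(-2*(1 + 2*(-2))) - 93 = -(-168)*(1 - 4) - 93 = -(-168)*(-3) - 93 = -84*6 - 93 = -504 - 93 = -597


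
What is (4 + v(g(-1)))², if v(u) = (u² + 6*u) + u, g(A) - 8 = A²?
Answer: 21904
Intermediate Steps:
g(A) = 8 + A²
v(u) = u² + 7*u
(4 + v(g(-1)))² = (4 + (8 + (-1)²)*(7 + (8 + (-1)²)))² = (4 + (8 + 1)*(7 + (8 + 1)))² = (4 + 9*(7 + 9))² = (4 + 9*16)² = (4 + 144)² = 148² = 21904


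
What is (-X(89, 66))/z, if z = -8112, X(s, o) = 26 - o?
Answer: -5/1014 ≈ -0.0049310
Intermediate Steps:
(-X(89, 66))/z = -(26 - 1*66)/(-8112) = -(26 - 66)*(-1/8112) = -1*(-40)*(-1/8112) = 40*(-1/8112) = -5/1014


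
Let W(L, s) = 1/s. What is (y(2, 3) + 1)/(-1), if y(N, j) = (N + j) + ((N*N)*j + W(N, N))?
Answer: -37/2 ≈ -18.500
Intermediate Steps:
y(N, j) = N + j + 1/N + j*N² (y(N, j) = (N + j) + ((N*N)*j + 1/N) = (N + j) + (N²*j + 1/N) = (N + j) + (j*N² + 1/N) = (N + j) + (1/N + j*N²) = N + j + 1/N + j*N²)
(y(2, 3) + 1)/(-1) = ((2 + 3 + 1/2 + 3*2²) + 1)/(-1) = -((2 + 3 + ½ + 3*4) + 1) = -((2 + 3 + ½ + 12) + 1) = -(35/2 + 1) = -1*37/2 = -37/2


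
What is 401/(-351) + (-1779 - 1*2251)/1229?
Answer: -1907359/431379 ≈ -4.4215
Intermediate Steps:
401/(-351) + (-1779 - 1*2251)/1229 = 401*(-1/351) + (-1779 - 2251)*(1/1229) = -401/351 - 4030*1/1229 = -401/351 - 4030/1229 = -1907359/431379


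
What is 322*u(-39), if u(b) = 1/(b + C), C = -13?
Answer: -161/26 ≈ -6.1923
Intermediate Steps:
u(b) = 1/(-13 + b) (u(b) = 1/(b - 13) = 1/(-13 + b))
322*u(-39) = 322/(-13 - 39) = 322/(-52) = 322*(-1/52) = -161/26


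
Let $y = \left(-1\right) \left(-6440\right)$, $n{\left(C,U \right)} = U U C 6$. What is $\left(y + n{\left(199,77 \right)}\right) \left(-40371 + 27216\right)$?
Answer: $-93211936230$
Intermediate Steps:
$n{\left(C,U \right)} = 6 C U^{2}$ ($n{\left(C,U \right)} = U^{2} C 6 = C U^{2} \cdot 6 = 6 C U^{2}$)
$y = 6440$
$\left(y + n{\left(199,77 \right)}\right) \left(-40371 + 27216\right) = \left(6440 + 6 \cdot 199 \cdot 77^{2}\right) \left(-40371 + 27216\right) = \left(6440 + 6 \cdot 199 \cdot 5929\right) \left(-13155\right) = \left(6440 + 7079226\right) \left(-13155\right) = 7085666 \left(-13155\right) = -93211936230$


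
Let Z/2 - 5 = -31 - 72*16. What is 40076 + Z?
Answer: 37720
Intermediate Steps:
Z = -2356 (Z = 10 + 2*(-31 - 72*16) = 10 + 2*(-31 - 1152) = 10 + 2*(-1183) = 10 - 2366 = -2356)
40076 + Z = 40076 - 2356 = 37720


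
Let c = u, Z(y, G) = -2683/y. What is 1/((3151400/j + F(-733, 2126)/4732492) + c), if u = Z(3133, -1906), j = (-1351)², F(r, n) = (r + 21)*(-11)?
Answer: 966502429538737/842685350567715 ≈ 1.1469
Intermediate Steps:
F(r, n) = -231 - 11*r (F(r, n) = (21 + r)*(-11) = -231 - 11*r)
j = 1825201
u = -2683/3133 ≈ -0.85637
c = -2683/3133 ≈ -0.85637
1/((3151400/j + F(-733, 2126)/4732492) + c) = 1/((3151400/1825201 + (-231 - 11*(-733))/4732492) - 2683/3133) = 1/((3151400*(1/1825201) + (-231 + 8063)*(1/4732492)) - 2683/3133) = 1/((450200/260743 + 7832*(1/4732492)) - 2683/3133) = 1/((450200/260743 + 1958/1183123) - 2683/3133) = 1/(533152509394/308491040389 - 2683/3133) = 1/(842685350567715/966502429538737) = 966502429538737/842685350567715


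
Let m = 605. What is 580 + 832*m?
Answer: 503940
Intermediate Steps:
580 + 832*m = 580 + 832*605 = 580 + 503360 = 503940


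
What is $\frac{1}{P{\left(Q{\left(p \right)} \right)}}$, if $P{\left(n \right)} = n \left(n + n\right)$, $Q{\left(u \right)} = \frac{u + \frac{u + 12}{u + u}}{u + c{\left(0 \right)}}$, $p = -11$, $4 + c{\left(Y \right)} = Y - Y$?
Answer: $\frac{6050}{6561} \approx 0.92212$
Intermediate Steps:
$c{\left(Y \right)} = -4$ ($c{\left(Y \right)} = -4 + \left(Y - Y\right) = -4 + 0 = -4$)
$Q{\left(u \right)} = \frac{u + \frac{12 + u}{2 u}}{-4 + u}$ ($Q{\left(u \right)} = \frac{u + \frac{u + 12}{u + u}}{u - 4} = \frac{u + \frac{12 + u}{2 u}}{-4 + u}$)
$P{\left(n \right)} = 2 n^{2}$ ($P{\left(n \right)} = n 2 n = 2 n^{2}$)
$\frac{1}{P{\left(Q{\left(p \right)} \right)}} = \frac{1}{2 \left(\frac{6 + \left(-11\right)^{2} + \frac{1}{2} \left(-11\right)}{\left(-11\right) \left(-4 - 11\right)}\right)^{2}} = \frac{1}{2 \left(- \frac{6 + 121 - \frac{11}{2}}{11 \left(-15\right)}\right)^{2}} = \frac{1}{2 \left(\left(- \frac{1}{11}\right) \left(- \frac{1}{15}\right) \frac{243}{2}\right)^{2}} = \frac{1}{2 \left(\frac{81}{110}\right)^{2}} = \frac{1}{2 \cdot \frac{6561}{12100}} = \frac{1}{\frac{6561}{6050}} = \frac{6050}{6561}$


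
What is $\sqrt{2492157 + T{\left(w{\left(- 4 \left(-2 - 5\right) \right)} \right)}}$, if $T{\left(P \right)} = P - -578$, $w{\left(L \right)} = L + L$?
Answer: $\sqrt{2492791} \approx 1578.9$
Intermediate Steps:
$w{\left(L \right)} = 2 L$
$T{\left(P \right)} = 578 + P$ ($T{\left(P \right)} = P + 578 = 578 + P$)
$\sqrt{2492157 + T{\left(w{\left(- 4 \left(-2 - 5\right) \right)} \right)}} = \sqrt{2492157 + \left(578 + 2 \left(- 4 \left(-2 - 5\right)\right)\right)} = \sqrt{2492157 + \left(578 + 2 \left(\left(-4\right) \left(-7\right)\right)\right)} = \sqrt{2492157 + \left(578 + 2 \cdot 28\right)} = \sqrt{2492157 + \left(578 + 56\right)} = \sqrt{2492157 + 634} = \sqrt{2492791}$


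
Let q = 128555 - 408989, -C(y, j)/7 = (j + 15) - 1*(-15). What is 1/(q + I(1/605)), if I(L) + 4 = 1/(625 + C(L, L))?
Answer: -251068/70409007179 ≈ -3.5659e-6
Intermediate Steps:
C(y, j) = -210 - 7*j (C(y, j) = -7*((j + 15) - 1*(-15)) = -7*((15 + j) + 15) = -7*(30 + j) = -210 - 7*j)
I(L) = -4 + 1/(415 - 7*L) (I(L) = -4 + 1/(625 + (-210 - 7*L)) = -4 + 1/(415 - 7*L))
q = -280434
1/(q + I(1/605)) = 1/(-280434 + 7*(237 - 4/605)/(-415 + 7/605)) = 1/(-280434 + 7*(143381/605)/(-251068/605)) = 1/(-280434 + 7*(-605/251068)*(143381/605)) = 1/(-280434 - 1003667/251068) = 1/(-70409007179/251068) = -251068/70409007179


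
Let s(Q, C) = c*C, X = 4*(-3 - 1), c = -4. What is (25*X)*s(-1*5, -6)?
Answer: -9600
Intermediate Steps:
X = -16 (X = 4*(-4) = -16)
s(Q, C) = -4*C
(25*X)*s(-1*5, -6) = (25*(-16))*(-4*(-6)) = -400*24 = -9600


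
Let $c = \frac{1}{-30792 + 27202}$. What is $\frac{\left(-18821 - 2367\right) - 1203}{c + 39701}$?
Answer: $- \frac{80383690}{142526589} \approx -0.56399$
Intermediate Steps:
$c = - \frac{1}{3590}$ ($c = \frac{1}{-3590} = - \frac{1}{3590} \approx -0.00027855$)
$\frac{\left(-18821 - 2367\right) - 1203}{c + 39701} = \frac{\left(-18821 - 2367\right) - 1203}{- \frac{1}{3590} + 39701} = \frac{\left(-18821 - 2367\right) - 1203}{\frac{142526589}{3590}} = \left(-21188 - 1203\right) \frac{3590}{142526589} = \left(-22391\right) \frac{3590}{142526589} = - \frac{80383690}{142526589}$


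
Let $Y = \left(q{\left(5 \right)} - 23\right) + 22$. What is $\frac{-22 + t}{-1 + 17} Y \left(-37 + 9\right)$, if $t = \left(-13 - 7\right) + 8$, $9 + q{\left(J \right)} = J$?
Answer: $- \frac{595}{2} \approx -297.5$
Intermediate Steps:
$q{\left(J \right)} = -9 + J$
$t = -12$ ($t = -20 + 8 = -12$)
$Y = -5$ ($Y = \left(\left(-9 + 5\right) - 23\right) + 22 = \left(-4 - 23\right) + 22 = -27 + 22 = -5$)
$\frac{-22 + t}{-1 + 17} Y \left(-37 + 9\right) = \frac{-22 - 12}{-1 + 17} \left(-5\right) \left(-37 + 9\right) = - \frac{34}{16} \left(-5\right) \left(-28\right) = \left(-34\right) \frac{1}{16} \left(-5\right) \left(-28\right) = \left(- \frac{17}{8}\right) \left(-5\right) \left(-28\right) = \frac{85}{8} \left(-28\right) = - \frac{595}{2}$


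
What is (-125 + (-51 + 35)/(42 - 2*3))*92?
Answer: -103868/9 ≈ -11541.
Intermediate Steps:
(-125 + (-51 + 35)/(42 - 2*3))*92 = (-125 - 16/(42 - 6))*92 = (-125 - 16/36)*92 = (-125 - 16*1/36)*92 = (-125 - 4/9)*92 = -1129/9*92 = -103868/9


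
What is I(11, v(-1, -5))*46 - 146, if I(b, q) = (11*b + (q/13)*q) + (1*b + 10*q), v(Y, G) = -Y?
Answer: 83064/13 ≈ 6389.5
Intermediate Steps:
I(b, q) = 10*q + 12*b + q**2/13 (I(b, q) = (11*b + (q*(1/13))*q) + (b + 10*q) = (11*b + (q/13)*q) + (b + 10*q) = (11*b + q**2/13) + (b + 10*q) = 10*q + 12*b + q**2/13)
I(11, v(-1, -5))*46 - 146 = (10*(-1*(-1)) + 12*11 + (-1*(-1))**2/13)*46 - 146 = (10*1 + 132 + (1/13)*1**2)*46 - 146 = (10 + 132 + (1/13)*1)*46 - 146 = (10 + 132 + 1/13)*46 - 146 = (1847/13)*46 - 146 = 84962/13 - 146 = 83064/13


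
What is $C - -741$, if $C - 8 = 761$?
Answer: $1510$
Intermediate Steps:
$C = 769$ ($C = 8 + 761 = 769$)
$C - -741 = 769 - -741 = 769 + 741 = 1510$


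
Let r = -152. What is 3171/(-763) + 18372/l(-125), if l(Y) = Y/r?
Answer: 304330671/13625 ≈ 22336.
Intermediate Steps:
l(Y) = -Y/152 (l(Y) = Y/(-152) = Y*(-1/152) = -Y/152)
3171/(-763) + 18372/l(-125) = 3171/(-763) + 18372/((-1/152*(-125))) = 3171*(-1/763) + 18372/(125/152) = -453/109 + 18372*(152/125) = -453/109 + 2792544/125 = 304330671/13625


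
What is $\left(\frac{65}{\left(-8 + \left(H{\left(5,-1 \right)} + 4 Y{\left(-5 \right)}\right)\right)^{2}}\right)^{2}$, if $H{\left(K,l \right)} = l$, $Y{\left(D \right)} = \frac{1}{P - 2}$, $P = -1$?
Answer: $\frac{342225}{923521} \approx 0.37057$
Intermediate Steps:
$Y{\left(D \right)} = - \frac{1}{3}$ ($Y{\left(D \right)} = \frac{1}{-1 - 2} = \frac{1}{-3} = - \frac{1}{3}$)
$\left(\frac{65}{\left(-8 + \left(H{\left(5,-1 \right)} + 4 Y{\left(-5 \right)}\right)\right)^{2}}\right)^{2} = \left(\frac{65}{\left(-8 + \left(-1 + 4 \left(- \frac{1}{3}\right)\right)\right)^{2}}\right)^{2} = \left(\frac{65}{\left(-8 - \frac{7}{3}\right)^{2}}\right)^{2} = \left(\frac{65}{\left(- \frac{31}{3}\right)^{2}}\right)^{2} = \left(\frac{65}{\frac{961}{9}}\right)^{2} = \left(65 \cdot \frac{9}{961}\right)^{2} = \left(\frac{585}{961}\right)^{2} = \frac{342225}{923521}$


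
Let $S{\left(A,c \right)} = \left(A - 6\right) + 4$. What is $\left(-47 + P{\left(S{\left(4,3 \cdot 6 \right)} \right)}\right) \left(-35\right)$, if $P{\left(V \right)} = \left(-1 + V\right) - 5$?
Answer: $1785$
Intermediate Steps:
$S{\left(A,c \right)} = -2 + A$ ($S{\left(A,c \right)} = \left(A - 6\right) + 4 = \left(-6 + A\right) + 4 = -2 + A$)
$P{\left(V \right)} = -6 + V$
$\left(-47 + P{\left(S{\left(4,3 \cdot 6 \right)} \right)}\right) \left(-35\right) = \left(-47 + \left(-6 + \left(-2 + 4\right)\right)\right) \left(-35\right) = \left(-47 + \left(-6 + 2\right)\right) \left(-35\right) = \left(-47 - 4\right) \left(-35\right) = \left(-51\right) \left(-35\right) = 1785$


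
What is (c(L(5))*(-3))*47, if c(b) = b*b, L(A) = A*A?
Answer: -88125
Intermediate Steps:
L(A) = A**2
c(b) = b**2
(c(L(5))*(-3))*47 = ((5**2)**2*(-3))*47 = (25**2*(-3))*47 = (625*(-3))*47 = -1875*47 = -88125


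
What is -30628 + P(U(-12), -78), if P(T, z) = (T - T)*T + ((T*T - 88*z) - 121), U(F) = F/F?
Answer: -23884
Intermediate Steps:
U(F) = 1
P(T, z) = -121 + T² - 88*z (P(T, z) = 0*T + ((T² - 88*z) - 121) = 0 + (-121 + T² - 88*z) = -121 + T² - 88*z)
-30628 + P(U(-12), -78) = -30628 + (-121 + 1² - 88*(-78)) = -30628 + (-121 + 1 + 6864) = -30628 + 6744 = -23884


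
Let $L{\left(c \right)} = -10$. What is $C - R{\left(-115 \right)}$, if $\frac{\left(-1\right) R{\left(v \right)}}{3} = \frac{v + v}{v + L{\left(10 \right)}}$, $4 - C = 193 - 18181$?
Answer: $\frac{449938}{25} \approx 17998.0$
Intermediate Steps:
$C = 17992$ ($C = 4 - \left(193 - 18181\right) = 4 - -17988 = 4 + 17988 = 17992$)
$R{\left(v \right)} = - \frac{6 v}{-10 + v}$ ($R{\left(v \right)} = - 3 \frac{v + v}{v - 10} = - 3 \frac{2 v}{-10 + v} = - \frac{6 v}{-10 + v}$)
$C - R{\left(-115 \right)} = 17992 - \left(-6\right) \left(-115\right) \frac{1}{-10 - 115} = 17992 - \left(-6\right) \left(-115\right) \frac{1}{-125} = 17992 - \left(-6\right) \left(-115\right) \left(- \frac{1}{125}\right) = 17992 - - \frac{138}{25} = 17992 + \frac{138}{25} = \frac{449938}{25}$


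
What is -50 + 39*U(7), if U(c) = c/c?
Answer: -11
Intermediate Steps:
U(c) = 1
-50 + 39*U(7) = -50 + 39*1 = -50 + 39 = -11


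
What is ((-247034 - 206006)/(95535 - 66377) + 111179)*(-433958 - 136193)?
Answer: -924016427440271/14579 ≈ -6.3380e+10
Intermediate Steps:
((-247034 - 206006)/(95535 - 66377) + 111179)*(-433958 - 136193) = (-453040/29158 + 111179)*(-570151) = (-453040*1/29158 + 111179)*(-570151) = (-226520/14579 + 111179)*(-570151) = (1620652121/14579)*(-570151) = -924016427440271/14579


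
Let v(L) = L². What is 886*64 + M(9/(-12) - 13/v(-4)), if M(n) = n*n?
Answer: 14516849/256 ≈ 56706.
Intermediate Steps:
M(n) = n²
886*64 + M(9/(-12) - 13/v(-4)) = 886*64 + (9/(-12) - 13/((-4)²))² = 56704 + (9*(-1/12) - 13/16)² = 56704 + (-¾ - 13*1/16)² = 56704 + (-¾ - 13/16)² = 56704 + (-25/16)² = 56704 + 625/256 = 14516849/256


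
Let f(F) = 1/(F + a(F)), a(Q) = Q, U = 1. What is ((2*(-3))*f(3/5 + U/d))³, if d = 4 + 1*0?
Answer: -216000/4913 ≈ -43.965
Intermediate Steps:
d = 4 (d = 4 + 0 = 4)
f(F) = 1/(2*F) (f(F) = 1/(F + F) = 1/(2*F))
((2*(-3))*f(3/5 + U/d))³ = ((2*(-3))*(1/(2*(3/5 + 1/4))))³ = (-3/(3*(⅕) + 1*(¼)))³ = (-3/(⅗ + ¼))³ = (-3/17/20)³ = (-3*20/17)³ = (-6*10/17)³ = (-60/17)³ = -216000/4913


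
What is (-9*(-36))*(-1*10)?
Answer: -3240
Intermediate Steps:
(-9*(-36))*(-1*10) = 324*(-10) = -3240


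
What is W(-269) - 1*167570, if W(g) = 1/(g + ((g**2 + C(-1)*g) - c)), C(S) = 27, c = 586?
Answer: -10765199509/64243 ≈ -1.6757e+5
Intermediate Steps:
W(g) = 1/(-586 + g**2 + 28*g) (W(g) = 1/(g + ((g**2 + 27*g) - 1*586)) = 1/(g + ((g**2 + 27*g) - 586)) = 1/(g + (-586 + g**2 + 27*g)) = 1/(-586 + g**2 + 28*g))
W(-269) - 1*167570 = 1/(-586 + (-269)**2 + 28*(-269)) - 1*167570 = 1/(-586 + 72361 - 7532) - 167570 = 1/64243 - 167570 = -10765199509/64243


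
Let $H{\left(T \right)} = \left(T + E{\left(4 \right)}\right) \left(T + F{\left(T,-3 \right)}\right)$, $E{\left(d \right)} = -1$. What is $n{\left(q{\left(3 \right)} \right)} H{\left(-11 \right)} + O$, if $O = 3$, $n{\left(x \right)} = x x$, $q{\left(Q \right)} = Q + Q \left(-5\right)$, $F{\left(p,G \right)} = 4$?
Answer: $12099$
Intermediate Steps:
$q{\left(Q \right)} = - 4 Q$ ($q{\left(Q \right)} = Q - 5 Q = - 4 Q$)
$H{\left(T \right)} = \left(-1 + T\right) \left(4 + T\right)$ ($H{\left(T \right)} = \left(T - 1\right) \left(T + 4\right) = \left(-1 + T\right) \left(4 + T\right)$)
$n{\left(x \right)} = x^{2}$
$n{\left(q{\left(3 \right)} \right)} H{\left(-11 \right)} + O = \left(\left(-4\right) 3\right)^{2} \left(-4 + \left(-11\right)^{2} + 3 \left(-11\right)\right) + 3 = \left(-12\right)^{2} \left(-4 + 121 - 33\right) + 3 = 144 \cdot 84 + 3 = 12096 + 3 = 12099$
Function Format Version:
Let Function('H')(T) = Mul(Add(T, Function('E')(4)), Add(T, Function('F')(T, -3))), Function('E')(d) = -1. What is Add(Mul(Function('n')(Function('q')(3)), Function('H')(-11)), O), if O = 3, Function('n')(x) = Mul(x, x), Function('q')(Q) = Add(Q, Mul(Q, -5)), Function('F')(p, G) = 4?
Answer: 12099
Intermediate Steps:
Function('q')(Q) = Mul(-4, Q) (Function('q')(Q) = Add(Q, Mul(-5, Q)) = Mul(-4, Q))
Function('H')(T) = Mul(Add(-1, T), Add(4, T)) (Function('H')(T) = Mul(Add(T, -1), Add(T, 4)) = Mul(Add(-1, T), Add(4, T)))
Function('n')(x) = Pow(x, 2)
Add(Mul(Function('n')(Function('q')(3)), Function('H')(-11)), O) = Add(Mul(Pow(Mul(-4, 3), 2), Add(-4, Pow(-11, 2), Mul(3, -11))), 3) = Add(Mul(Pow(-12, 2), Add(-4, 121, -33)), 3) = Add(Mul(144, 84), 3) = Add(12096, 3) = 12099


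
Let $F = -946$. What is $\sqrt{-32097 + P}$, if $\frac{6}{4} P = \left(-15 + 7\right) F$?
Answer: $\frac{i \sqrt{243465}}{3} \approx 164.47 i$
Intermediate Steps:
$P = \frac{15136}{3}$ ($P = \frac{2 \left(-15 + 7\right) \left(-946\right)}{3} = \frac{2 \left(\left(-8\right) \left(-946\right)\right)}{3} = \frac{2}{3} \cdot 7568 = \frac{15136}{3} \approx 5045.3$)
$\sqrt{-32097 + P} = \sqrt{-32097 + \frac{15136}{3}} = \sqrt{- \frac{81155}{3}} = \frac{i \sqrt{243465}}{3}$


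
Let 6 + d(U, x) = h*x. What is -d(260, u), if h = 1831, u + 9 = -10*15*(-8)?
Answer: -2180715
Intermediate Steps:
u = 1191 (u = -9 - 10*15*(-8) = -9 - 150*(-8) = -9 + 1200 = 1191)
d(U, x) = -6 + 1831*x
-d(260, u) = -(-6 + 1831*1191) = -(-6 + 2180721) = -1*2180715 = -2180715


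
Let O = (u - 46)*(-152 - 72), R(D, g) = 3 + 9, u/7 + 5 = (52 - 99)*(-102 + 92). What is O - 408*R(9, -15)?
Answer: -723712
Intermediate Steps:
u = 3255 (u = -35 + 7*((52 - 99)*(-102 + 92)) = -35 + 7*(-47*(-10)) = -35 + 7*470 = -35 + 3290 = 3255)
R(D, g) = 12
O = -718816 (O = (3255 - 46)*(-152 - 72) = 3209*(-224) = -718816)
O - 408*R(9, -15) = -718816 - 408*12 = -718816 - 4896 = -723712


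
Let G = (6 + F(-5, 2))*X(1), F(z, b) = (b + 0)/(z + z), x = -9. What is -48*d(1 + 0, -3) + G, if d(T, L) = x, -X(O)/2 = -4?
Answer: 2392/5 ≈ 478.40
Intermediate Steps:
X(O) = 8 (X(O) = -2*(-4) = 8)
d(T, L) = -9
F(z, b) = b/(2*z) (F(z, b) = b/((2*z)) = b*(1/(2*z)) = b/(2*z))
G = 232/5 (G = (6 + (½)*2/(-5))*8 = (6 + (½)*2*(-⅕))*8 = (6 - ⅕)*8 = (29/5)*8 = 232/5 ≈ 46.400)
-48*d(1 + 0, -3) + G = -48*(-9) + 232/5 = 432 + 232/5 = 2392/5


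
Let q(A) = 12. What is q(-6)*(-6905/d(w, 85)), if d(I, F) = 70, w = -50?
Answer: -8286/7 ≈ -1183.7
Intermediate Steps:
q(-6)*(-6905/d(w, 85)) = 12*(-6905/70) = 12*(-6905*1/70) = 12*(-1381/14) = -8286/7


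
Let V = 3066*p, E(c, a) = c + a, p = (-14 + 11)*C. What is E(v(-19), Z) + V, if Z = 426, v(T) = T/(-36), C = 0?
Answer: 15355/36 ≈ 426.53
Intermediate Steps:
v(T) = -T/36 (v(T) = T*(-1/36) = -T/36)
p = 0 (p = (-14 + 11)*0 = -3*0 = 0)
E(c, a) = a + c
V = 0 (V = 3066*0 = 0)
E(v(-19), Z) + V = (426 - 1/36*(-19)) + 0 = (426 + 19/36) + 0 = 15355/36 + 0 = 15355/36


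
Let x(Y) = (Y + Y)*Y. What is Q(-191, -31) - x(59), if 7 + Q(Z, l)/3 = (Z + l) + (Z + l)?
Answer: -8315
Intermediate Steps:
x(Y) = 2*Y² (x(Y) = (2*Y)*Y = 2*Y²)
Q(Z, l) = -21 + 6*Z + 6*l (Q(Z, l) = -21 + 3*((Z + l) + (Z + l)) = -21 + 3*(2*Z + 2*l) = -21 + (6*Z + 6*l) = -21 + 6*Z + 6*l)
Q(-191, -31) - x(59) = (-21 + 6*(-191) + 6*(-31)) - 2*59² = (-21 - 1146 - 186) - 2*3481 = -1353 - 1*6962 = -1353 - 6962 = -8315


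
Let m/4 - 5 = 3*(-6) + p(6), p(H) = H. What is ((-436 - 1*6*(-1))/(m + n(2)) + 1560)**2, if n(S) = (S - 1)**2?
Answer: 1810502500/729 ≈ 2.4835e+6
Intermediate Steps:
n(S) = (-1 + S)**2
m = -28 (m = 20 + 4*(3*(-6) + 6) = 20 + 4*(-18 + 6) = 20 + 4*(-12) = 20 - 48 = -28)
((-436 - 1*6*(-1))/(m + n(2)) + 1560)**2 = ((-436 - 1*6*(-1))/(-28 + (-1 + 2)**2) + 1560)**2 = ((-436 - 6*(-1))/(-28 + 1**2) + 1560)**2 = ((-436 + 6)/(-28 + 1) + 1560)**2 = (-430/(-27) + 1560)**2 = (-430*(-1/27) + 1560)**2 = (430/27 + 1560)**2 = (42550/27)**2 = 1810502500/729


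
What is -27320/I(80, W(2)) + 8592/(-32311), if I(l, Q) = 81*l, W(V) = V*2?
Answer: -23460317/5234382 ≈ -4.4820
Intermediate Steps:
W(V) = 2*V
-27320/I(80, W(2)) + 8592/(-32311) = -27320/(81*80) + 8592/(-32311) = -27320/6480 + 8592*(-1/32311) = -27320*1/6480 - 8592/32311 = -683/162 - 8592/32311 = -23460317/5234382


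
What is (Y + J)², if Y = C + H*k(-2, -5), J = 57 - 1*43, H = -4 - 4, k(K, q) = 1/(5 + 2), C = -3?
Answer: 4761/49 ≈ 97.163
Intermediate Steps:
k(K, q) = ⅐ (k(K, q) = 1/7 = ⅐)
H = -8
J = 14 (J = 57 - 43 = 14)
Y = -29/7 (Y = -3 - 8*⅐ = -3 - 8/7 = -29/7 ≈ -4.1429)
(Y + J)² = (-29/7 + 14)² = (69/7)² = 4761/49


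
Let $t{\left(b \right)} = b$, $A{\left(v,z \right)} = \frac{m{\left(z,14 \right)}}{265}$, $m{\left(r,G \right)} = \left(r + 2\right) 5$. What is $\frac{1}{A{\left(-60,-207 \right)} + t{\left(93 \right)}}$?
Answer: $\frac{53}{4724} \approx 0.011219$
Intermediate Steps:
$m{\left(r,G \right)} = 10 + 5 r$ ($m{\left(r,G \right)} = \left(2 + r\right) 5 = 10 + 5 r$)
$A{\left(v,z \right)} = \frac{2}{53} + \frac{z}{53}$ ($A{\left(v,z \right)} = \frac{10 + 5 z}{265} = \left(10 + 5 z\right) \frac{1}{265} = \frac{2}{53} + \frac{z}{53}$)
$\frac{1}{A{\left(-60,-207 \right)} + t{\left(93 \right)}} = \frac{1}{\left(\frac{2}{53} + \frac{1}{53} \left(-207\right)\right) + 93} = \frac{1}{\left(\frac{2}{53} - \frac{207}{53}\right) + 93} = \frac{1}{- \frac{205}{53} + 93} = \frac{1}{\frac{4724}{53}} = \frac{53}{4724}$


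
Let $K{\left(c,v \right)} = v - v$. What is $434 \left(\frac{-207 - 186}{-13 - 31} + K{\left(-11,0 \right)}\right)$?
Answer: $\frac{85281}{22} \approx 3876.4$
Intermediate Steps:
$K{\left(c,v \right)} = 0$
$434 \left(\frac{-207 - 186}{-13 - 31} + K{\left(-11,0 \right)}\right) = 434 \left(\frac{-207 - 186}{-13 - 31} + 0\right) = 434 \left(- \frac{393}{-44} + 0\right) = 434 \left(\left(-393\right) \left(- \frac{1}{44}\right) + 0\right) = 434 \left(\frac{393}{44} + 0\right) = 434 \cdot \frac{393}{44} = \frac{85281}{22}$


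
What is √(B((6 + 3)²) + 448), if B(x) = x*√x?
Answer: √1177 ≈ 34.307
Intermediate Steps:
B(x) = x^(3/2)
√(B((6 + 3)²) + 448) = √(((6 + 3)²)^(3/2) + 448) = √((9²)^(3/2) + 448) = √(81^(3/2) + 448) = √(729 + 448) = √1177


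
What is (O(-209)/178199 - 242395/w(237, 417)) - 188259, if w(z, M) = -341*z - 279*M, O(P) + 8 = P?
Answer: -188976996294305/1003820424 ≈ -1.8826e+5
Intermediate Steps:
O(P) = -8 + P
(O(-209)/178199 - 242395/w(237, 417)) - 188259 = ((-8 - 209)/178199 - 242395/(-341*237 - 279*417)) - 188259 = (-217*1/178199 - 242395/(-80817 - 116343)) - 188259 = (-31/25457 - 242395/(-197160)) - 188259 = (-31/25457 - 242395*(-1/197160)) - 188259 = (-31/25457 + 48479/39432) - 188259 = 1232907511/1003820424 - 188259 = -188976996294305/1003820424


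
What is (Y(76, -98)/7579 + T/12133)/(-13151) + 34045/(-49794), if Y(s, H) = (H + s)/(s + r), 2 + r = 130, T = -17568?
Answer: -31808890329533996/46530973416061563 ≈ -0.68361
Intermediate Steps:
r = 128 (r = -2 + 130 = 128)
Y(s, H) = (H + s)/(128 + s) (Y(s, H) = (H + s)/(s + 128) = (H + s)/(128 + s))
(Y(76, -98)/7579 + T/12133)/(-13151) + 34045/(-49794) = (((-98 + 76)/(128 + 76))/7579 - 17568/12133)/(-13151) + 34045/(-49794) = ((-22/204)*(1/7579) - 17568*1/12133)*(-1/13151) + 34045*(-1/49794) = (((1/204)*(-22))*(1/7579) - 17568/12133)*(-1/13151) - 34045/49794 = (-11/102*1/7579 - 17568/12133)*(-1/13151) - 34045/49794 = (-1/70278 - 17568/12133)*(-1/13151) - 34045/49794 = -1234656037/852682974*(-1/13151) - 34045/49794 = 1234656037/11213633791074 - 34045/49794 = -31808890329533996/46530973416061563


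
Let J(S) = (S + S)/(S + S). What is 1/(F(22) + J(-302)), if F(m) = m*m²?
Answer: 1/10649 ≈ 9.3905e-5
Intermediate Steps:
F(m) = m³
J(S) = 1 (J(S) = (2*S)/((2*S)) = (2*S)*(1/(2*S)) = 1)
1/(F(22) + J(-302)) = 1/(22³ + 1) = 1/(10648 + 1) = 1/10649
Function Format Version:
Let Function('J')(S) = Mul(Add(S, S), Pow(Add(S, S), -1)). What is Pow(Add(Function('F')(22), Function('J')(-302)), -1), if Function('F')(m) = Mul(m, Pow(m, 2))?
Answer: Rational(1, 10649) ≈ 9.3905e-5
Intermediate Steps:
Function('F')(m) = Pow(m, 3)
Function('J')(S) = 1 (Function('J')(S) = Mul(Mul(2, S), Pow(Mul(2, S), -1)) = Mul(Mul(2, S), Mul(Rational(1, 2), Pow(S, -1))) = 1)
Pow(Add(Function('F')(22), Function('J')(-302)), -1) = Pow(Add(Pow(22, 3), 1), -1) = Pow(Add(10648, 1), -1) = Pow(10649, -1) = Rational(1, 10649)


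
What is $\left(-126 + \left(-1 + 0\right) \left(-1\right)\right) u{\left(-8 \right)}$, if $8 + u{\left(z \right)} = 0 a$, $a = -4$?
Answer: $1000$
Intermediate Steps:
$u{\left(z \right)} = -8$ ($u{\left(z \right)} = -8 + 0 \left(-4\right) = -8 + 0 = -8$)
$\left(-126 + \left(-1 + 0\right) \left(-1\right)\right) u{\left(-8 \right)} = \left(-126 + \left(-1 + 0\right) \left(-1\right)\right) \left(-8\right) = \left(-126 - -1\right) \left(-8\right) = \left(-126 + 1\right) \left(-8\right) = \left(-125\right) \left(-8\right) = 1000$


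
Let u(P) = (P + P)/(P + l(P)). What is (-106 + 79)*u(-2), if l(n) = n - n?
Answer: -54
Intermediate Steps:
l(n) = 0
u(P) = 2 (u(P) = (P + P)/(P + 0) = (2*P)/P = 2)
(-106 + 79)*u(-2) = (-106 + 79)*2 = -27*2 = -54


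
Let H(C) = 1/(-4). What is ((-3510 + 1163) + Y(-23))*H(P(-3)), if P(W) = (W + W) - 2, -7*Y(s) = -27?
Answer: 8201/14 ≈ 585.79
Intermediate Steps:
Y(s) = 27/7 (Y(s) = -⅐*(-27) = 27/7)
P(W) = -2 + 2*W (P(W) = 2*W - 2 = -2 + 2*W)
H(C) = -¼
((-3510 + 1163) + Y(-23))*H(P(-3)) = ((-3510 + 1163) + 27/7)*(-¼) = (-2347 + 27/7)*(-¼) = -16402/7*(-¼) = 8201/14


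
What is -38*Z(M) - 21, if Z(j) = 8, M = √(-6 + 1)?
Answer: -325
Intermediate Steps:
M = I*√5 (M = √(-5) = I*√5 ≈ 2.2361*I)
-38*Z(M) - 21 = -38*8 - 21 = -304 - 21 = -325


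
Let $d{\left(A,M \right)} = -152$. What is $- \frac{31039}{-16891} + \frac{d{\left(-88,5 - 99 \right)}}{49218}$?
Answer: $\frac{762555035}{415670619} \approx 1.8345$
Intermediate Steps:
$- \frac{31039}{-16891} + \frac{d{\left(-88,5 - 99 \right)}}{49218} = - \frac{31039}{-16891} - \frac{152}{49218} = \left(-31039\right) \left(- \frac{1}{16891}\right) - \frac{76}{24609} = \frac{31039}{16891} - \frac{76}{24609} = \frac{762555035}{415670619}$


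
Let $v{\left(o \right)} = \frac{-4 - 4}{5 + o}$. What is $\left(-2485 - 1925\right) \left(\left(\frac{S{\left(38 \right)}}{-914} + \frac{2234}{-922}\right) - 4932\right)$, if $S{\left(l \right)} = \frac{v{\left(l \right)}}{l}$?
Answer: $\frac{3745537475949990}{172123109} \approx 2.1761 \cdot 10^{7}$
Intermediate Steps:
$v{\left(o \right)} = - \frac{8}{5 + o}$
$S{\left(l \right)} = - \frac{8}{l \left(5 + l\right)}$ ($S{\left(l \right)} = \frac{\left(-8\right) \frac{1}{5 + l}}{l} = - \frac{8}{l \left(5 + l\right)}$)
$\left(-2485 - 1925\right) \left(\left(\frac{S{\left(38 \right)}}{-914} + \frac{2234}{-922}\right) - 4932\right) = \left(-2485 - 1925\right) \left(\left(\frac{\left(-8\right) \frac{1}{38} \frac{1}{5 + 38}}{-914} + \frac{2234}{-922}\right) - 4932\right) = - 4410 \left(\left(\left(-8\right) \frac{1}{38} \cdot \frac{1}{43} \left(- \frac{1}{914}\right) + 2234 \left(- \frac{1}{922}\right)\right) - 4932\right) = - 4410 \left(\left(\left(-8\right) \frac{1}{38} \cdot \frac{1}{43} \left(- \frac{1}{914}\right) - \frac{1117}{461}\right) - 4932\right) = - 4410 \left(\left(\left(- \frac{4}{817}\right) \left(- \frac{1}{914}\right) - \frac{1117}{461}\right) - 4932\right) = - 4410 \left(\left(\frac{2}{373369} - \frac{1117}{461}\right) - 4932\right) = - 4410 \left(- \frac{417052251}{172123109} - 4932\right) = \left(-4410\right) \left(- \frac{849328225839}{172123109}\right) = \frac{3745537475949990}{172123109}$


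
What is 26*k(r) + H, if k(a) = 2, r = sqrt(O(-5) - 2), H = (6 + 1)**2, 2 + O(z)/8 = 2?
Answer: 101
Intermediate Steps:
O(z) = 0 (O(z) = -16 + 8*2 = -16 + 16 = 0)
H = 49 (H = 7**2 = 49)
r = I*sqrt(2) (r = sqrt(0 - 2) = sqrt(-2) = I*sqrt(2) ≈ 1.4142*I)
26*k(r) + H = 26*2 + 49 = 52 + 49 = 101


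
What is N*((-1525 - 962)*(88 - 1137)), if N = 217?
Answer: 566123271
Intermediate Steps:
N*((-1525 - 962)*(88 - 1137)) = 217*((-1525 - 962)*(88 - 1137)) = 217*(-2487*(-1049)) = 217*2608863 = 566123271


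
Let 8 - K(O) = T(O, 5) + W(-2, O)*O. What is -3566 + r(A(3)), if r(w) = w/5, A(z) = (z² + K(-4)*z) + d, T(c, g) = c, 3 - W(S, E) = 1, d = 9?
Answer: -17752/5 ≈ -3550.4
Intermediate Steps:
W(S, E) = 2 (W(S, E) = 3 - 1*1 = 3 - 1 = 2)
K(O) = 8 - 3*O (K(O) = 8 - (O + 2*O) = 8 - 3*O)
A(z) = 9 + z² + 20*z (A(z) = (z² + (8 - 3*(-4))*z) + 9 = (z² + (8 + 12)*z) + 9 = (z² + 20*z) + 9 = 9 + z² + 20*z)
r(w) = w/5 (r(w) = w*(⅕) = w/5)
-3566 + r(A(3)) = -3566 + (9 + 3² + 20*3)/5 = -3566 + (9 + 9 + 60)/5 = -3566 + (⅕)*78 = -3566 + 78/5 = -17752/5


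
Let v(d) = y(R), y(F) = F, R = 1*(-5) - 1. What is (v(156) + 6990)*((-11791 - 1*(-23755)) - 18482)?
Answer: -45521712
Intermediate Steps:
R = -6 (R = -5 - 1 = -6)
v(d) = -6
(v(156) + 6990)*((-11791 - 1*(-23755)) - 18482) = (-6 + 6990)*((-11791 - 1*(-23755)) - 18482) = 6984*((-11791 + 23755) - 18482) = 6984*(11964 - 18482) = 6984*(-6518) = -45521712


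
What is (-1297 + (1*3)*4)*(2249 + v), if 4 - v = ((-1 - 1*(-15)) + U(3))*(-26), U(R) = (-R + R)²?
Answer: -3362845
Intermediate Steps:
U(R) = 0 (U(R) = 0² = 0)
v = 368 (v = 4 - ((-1 - 1*(-15)) + 0)*(-26) = 4 - ((-1 + 15) + 0)*(-26) = 4 - (14 + 0)*(-26) = 4 - 14*(-26) = 4 - 1*(-364) = 4 + 364 = 368)
(-1297 + (1*3)*4)*(2249 + v) = (-1297 + (1*3)*4)*(2249 + 368) = (-1297 + 3*4)*2617 = (-1297 + 12)*2617 = -1285*2617 = -3362845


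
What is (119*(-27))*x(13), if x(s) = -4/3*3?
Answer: 12852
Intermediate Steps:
x(s) = -4 (x(s) = -4*1/3*3 = -4/3*3 = -4)
(119*(-27))*x(13) = (119*(-27))*(-4) = -3213*(-4) = 12852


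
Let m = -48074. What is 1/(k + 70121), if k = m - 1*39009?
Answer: -1/16962 ≈ -5.8955e-5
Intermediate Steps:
k = -87083 (k = -48074 - 1*39009 = -48074 - 39009 = -87083)
1/(k + 70121) = 1/(-87083 + 70121) = 1/(-16962) = -1/16962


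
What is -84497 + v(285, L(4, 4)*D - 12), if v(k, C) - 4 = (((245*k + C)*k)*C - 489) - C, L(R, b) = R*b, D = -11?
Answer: -3731235254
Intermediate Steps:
v(k, C) = -485 - C + C*k*(C + 245*k) (v(k, C) = 4 + ((((245*k + C)*k)*C - 489) - C) = 4 + ((((C + 245*k)*k)*C - 489) - C) = 4 + (((k*(C + 245*k))*C - 489) - C) = 4 + ((C*k*(C + 245*k) - 489) - C) = 4 + ((-489 + C*k*(C + 245*k)) - C) = 4 + (-489 - C + C*k*(C + 245*k)) = -485 - C + C*k*(C + 245*k))
-84497 + v(285, L(4, 4)*D - 12) = -84497 + (-485 - ((4*4)*(-11) - 12) + 285*((4*4)*(-11) - 12)² + 245*((4*4)*(-11) - 12)*285²) = -84497 + (-485 - (16*(-11) - 12) + 285*(16*(-11) - 12)² + 245*(16*(-11) - 12)*81225) = -84497 + (-485 - (-176 - 12) + 285*(-176 - 12)² + 245*(-176 - 12)*81225) = -84497 + (-485 - 1*(-188) + 285*(-188)² + 245*(-188)*81225) = -84497 + (-485 + 188 + 285*35344 - 3741223500) = -84497 + (-485 + 188 + 10073040 - 3741223500) = -84497 - 3731150757 = -3731235254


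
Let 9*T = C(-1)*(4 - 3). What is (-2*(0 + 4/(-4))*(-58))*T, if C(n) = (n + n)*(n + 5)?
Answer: 928/9 ≈ 103.11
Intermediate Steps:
C(n) = 2*n*(5 + n) (C(n) = (2*n)*(5 + n) = 2*n*(5 + n))
T = -8/9 (T = ((2*(-1)*(5 - 1))*(4 - 3))/9 = ((2*(-1)*4)*1)/9 = (-8*1)/9 = (⅑)*(-8) = -8/9 ≈ -0.88889)
(-2*(0 + 4/(-4))*(-58))*T = (-2*(0 + 4/(-4))*(-58))*(-8/9) = (-2*(0 + 4*(-¼))*(-58))*(-8/9) = (-2*(0 - 1)*(-58))*(-8/9) = (-2*(-1)*(-58))*(-8/9) = (2*(-58))*(-8/9) = -116*(-8/9) = 928/9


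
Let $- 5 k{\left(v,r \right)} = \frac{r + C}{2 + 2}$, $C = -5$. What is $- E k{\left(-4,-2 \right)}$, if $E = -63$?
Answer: $\frac{441}{20} \approx 22.05$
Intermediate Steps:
$k{\left(v,r \right)} = \frac{1}{4} - \frac{r}{20}$ ($k{\left(v,r \right)} = - \frac{\left(r - 5\right) \frac{1}{2 + 2}}{5} = - \frac{\left(-5 + r\right) \frac{1}{4}}{5} = - \frac{- \frac{5}{4} + \frac{r}{4}}{5} = \frac{1}{4} - \frac{r}{20}$)
$- E k{\left(-4,-2 \right)} = \left(-1\right) \left(-63\right) \left(\frac{1}{4} - - \frac{1}{10}\right) = 63 \left(\frac{1}{4} + \frac{1}{10}\right) = 63 \cdot \frac{7}{20} = \frac{441}{20}$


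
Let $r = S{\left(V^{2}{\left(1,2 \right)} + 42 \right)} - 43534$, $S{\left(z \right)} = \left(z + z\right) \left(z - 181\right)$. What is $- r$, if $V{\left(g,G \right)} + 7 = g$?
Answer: $59602$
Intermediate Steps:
$V{\left(g,G \right)} = -7 + g$
$S{\left(z \right)} = 2 z \left(-181 + z\right)$
$r = -59602$ ($r = 2 \left(\left(-7 + 1\right)^{2} + 42\right) \left(-181 + \left(\left(-7 + 1\right)^{2} + 42\right)\right) - 43534 = 2 \left(\left(-6\right)^{2} + 42\right) \left(-181 + \left(\left(-6\right)^{2} + 42\right)\right) - 43534 = 2 \left(36 + 42\right) \left(-181 + \left(36 + 42\right)\right) - 43534 = 2 \cdot 78 \left(-181 + 78\right) - 43534 = 2 \cdot 78 \left(-103\right) - 43534 = -16068 - 43534 = -59602$)
$- r = \left(-1\right) \left(-59602\right) = 59602$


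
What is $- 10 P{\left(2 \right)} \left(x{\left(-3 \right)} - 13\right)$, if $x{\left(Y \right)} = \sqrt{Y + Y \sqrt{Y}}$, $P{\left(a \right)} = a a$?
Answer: $520 - 40 \sqrt{-3 - 3 i \sqrt{3}} \approx 471.01 + 84.853 i$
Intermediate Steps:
$P{\left(a \right)} = a^{2}$
$x{\left(Y \right)} = \sqrt{Y + Y^{\frac{3}{2}}}$
$- 10 P{\left(2 \right)} \left(x{\left(-3 \right)} - 13\right) = - 10 \cdot 2^{2} \left(\sqrt{-3 + \left(-3\right)^{\frac{3}{2}}} - 13\right) = - 10 \cdot 4 \left(\sqrt{-3 - 3 i \sqrt{3}} - 13\right) = - 10 \cdot 4 \left(-13 + \sqrt{-3 - 3 i \sqrt{3}}\right) = - 10 \left(-52 + 4 \sqrt{-3 - 3 i \sqrt{3}}\right) = 520 - 40 \sqrt{-3 - 3 i \sqrt{3}}$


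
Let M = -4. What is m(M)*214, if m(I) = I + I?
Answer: -1712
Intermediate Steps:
m(I) = 2*I
m(M)*214 = (2*(-4))*214 = -8*214 = -1712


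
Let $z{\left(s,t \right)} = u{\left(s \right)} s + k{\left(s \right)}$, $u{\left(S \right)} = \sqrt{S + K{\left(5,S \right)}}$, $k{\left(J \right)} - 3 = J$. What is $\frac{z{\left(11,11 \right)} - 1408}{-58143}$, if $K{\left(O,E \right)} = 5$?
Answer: $\frac{450}{19381} \approx 0.023219$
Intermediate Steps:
$k{\left(J \right)} = 3 + J$
$u{\left(S \right)} = \sqrt{5 + S}$ ($u{\left(S \right)} = \sqrt{S + 5} = \sqrt{5 + S}$)
$z{\left(s,t \right)} = 3 + s + s \sqrt{5 + s}$ ($z{\left(s,t \right)} = \sqrt{5 + s} s + \left(3 + s\right) = s \sqrt{5 + s} + \left(3 + s\right) = 3 + s + s \sqrt{5 + s}$)
$\frac{z{\left(11,11 \right)} - 1408}{-58143} = \frac{\left(3 + 11 + 11 \sqrt{5 + 11}\right) - 1408}{-58143} = \left(\left(3 + 11 + 11 \sqrt{16}\right) - 1408\right) \left(- \frac{1}{58143}\right) = \left(\left(3 + 11 + 11 \cdot 4\right) - 1408\right) \left(- \frac{1}{58143}\right) = \left(\left(3 + 11 + 44\right) - 1408\right) \left(- \frac{1}{58143}\right) = \left(58 - 1408\right) \left(- \frac{1}{58143}\right) = \left(-1350\right) \left(- \frac{1}{58143}\right) = \frac{450}{19381}$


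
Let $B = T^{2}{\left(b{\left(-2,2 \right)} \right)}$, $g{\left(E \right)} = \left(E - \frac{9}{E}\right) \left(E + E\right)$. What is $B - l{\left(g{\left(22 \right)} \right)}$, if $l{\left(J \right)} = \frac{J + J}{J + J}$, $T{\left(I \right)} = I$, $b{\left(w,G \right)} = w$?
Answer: $3$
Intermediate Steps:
$g{\left(E \right)} = 2 E \left(E - \frac{9}{E}\right)$ ($g{\left(E \right)} = \left(E - \frac{9}{E}\right) 2 E = 2 E \left(E - \frac{9}{E}\right)$)
$l{\left(J \right)} = 1$ ($l{\left(J \right)} = \frac{2 J}{2 J} = 2 J \frac{1}{2 J} = 1$)
$B = 4$ ($B = \left(-2\right)^{2} = 4$)
$B - l{\left(g{\left(22 \right)} \right)} = 4 - 1 = 3$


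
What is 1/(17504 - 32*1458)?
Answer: -1/29152 ≈ -3.4303e-5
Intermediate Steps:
1/(17504 - 32*1458) = 1/(17504 - 46656) = 1/(-29152) = -1/29152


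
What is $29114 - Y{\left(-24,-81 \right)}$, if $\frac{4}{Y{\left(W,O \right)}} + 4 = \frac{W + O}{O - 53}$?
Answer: $\frac{12548670}{431} \approx 29115.0$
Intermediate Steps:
$Y{\left(W,O \right)} = \frac{4}{-4 + \frac{O + W}{-53 + O}}$ ($Y{\left(W,O \right)} = \frac{4}{-4 + \frac{W + O}{O - 53}} = \frac{4}{-4 + \frac{O + W}{-53 + O}}$)
$29114 - Y{\left(-24,-81 \right)} = 29114 - \frac{4 \left(-53 - 81\right)}{212 - 24 - -243} = 29114 - 4 \frac{1}{212 - 24 + 243} \left(-134\right) = 29114 - 4 \cdot \frac{1}{431} \left(-134\right) = 29114 - - \frac{536}{431} = 29114 + \frac{536}{431} = \frac{12548670}{431}$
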